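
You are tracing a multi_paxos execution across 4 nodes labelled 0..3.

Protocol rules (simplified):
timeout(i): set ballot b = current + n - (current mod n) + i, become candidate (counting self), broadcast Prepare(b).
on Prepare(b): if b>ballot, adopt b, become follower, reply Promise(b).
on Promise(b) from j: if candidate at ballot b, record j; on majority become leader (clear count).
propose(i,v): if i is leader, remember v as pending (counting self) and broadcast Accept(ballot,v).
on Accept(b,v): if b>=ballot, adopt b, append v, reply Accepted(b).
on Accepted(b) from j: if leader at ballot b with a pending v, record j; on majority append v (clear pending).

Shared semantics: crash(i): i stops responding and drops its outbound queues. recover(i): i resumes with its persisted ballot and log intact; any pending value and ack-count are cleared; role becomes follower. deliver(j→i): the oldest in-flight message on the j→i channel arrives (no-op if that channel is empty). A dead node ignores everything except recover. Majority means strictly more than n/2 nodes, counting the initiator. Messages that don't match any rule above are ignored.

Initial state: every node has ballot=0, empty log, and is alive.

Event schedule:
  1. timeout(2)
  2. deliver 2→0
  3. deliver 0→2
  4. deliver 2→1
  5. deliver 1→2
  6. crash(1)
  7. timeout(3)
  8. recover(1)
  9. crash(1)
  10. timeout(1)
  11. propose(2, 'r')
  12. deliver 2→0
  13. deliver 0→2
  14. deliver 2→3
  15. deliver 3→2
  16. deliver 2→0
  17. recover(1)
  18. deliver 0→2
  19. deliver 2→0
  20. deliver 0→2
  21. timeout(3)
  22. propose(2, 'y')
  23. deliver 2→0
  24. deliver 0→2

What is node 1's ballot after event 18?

6

e1 timeout(2): 2[cand,b=6,-]
e2 deliver 2→0: 0[foll,b=6,-]
e3 deliver 0→2: ·
e4 deliver 2→1: 1[foll,b=6,-]
e5 deliver 1→2: 2[lead,b=6,-]
e6 crash(1): 1[✗foll,b=6,-]
e7 timeout(3): 3[cand,b=7,-]
e8 recover(1): 1[foll,b=6,-]
e9 crash(1): 1[✗foll,b=6,-]
e10 timeout(1): ·
e11 propose(2,'r'): ·
e12 deliver 2→0: 0[foll,b=6,r]
e13 deliver 0→2: ·
e14 deliver 2→3: ·
e15 deliver 3→2: 2[foll,b=7,-]
e16 deliver 2→0: ·
e17 recover(1): 1[foll,b=6,-]
e18 deliver 0→2: ·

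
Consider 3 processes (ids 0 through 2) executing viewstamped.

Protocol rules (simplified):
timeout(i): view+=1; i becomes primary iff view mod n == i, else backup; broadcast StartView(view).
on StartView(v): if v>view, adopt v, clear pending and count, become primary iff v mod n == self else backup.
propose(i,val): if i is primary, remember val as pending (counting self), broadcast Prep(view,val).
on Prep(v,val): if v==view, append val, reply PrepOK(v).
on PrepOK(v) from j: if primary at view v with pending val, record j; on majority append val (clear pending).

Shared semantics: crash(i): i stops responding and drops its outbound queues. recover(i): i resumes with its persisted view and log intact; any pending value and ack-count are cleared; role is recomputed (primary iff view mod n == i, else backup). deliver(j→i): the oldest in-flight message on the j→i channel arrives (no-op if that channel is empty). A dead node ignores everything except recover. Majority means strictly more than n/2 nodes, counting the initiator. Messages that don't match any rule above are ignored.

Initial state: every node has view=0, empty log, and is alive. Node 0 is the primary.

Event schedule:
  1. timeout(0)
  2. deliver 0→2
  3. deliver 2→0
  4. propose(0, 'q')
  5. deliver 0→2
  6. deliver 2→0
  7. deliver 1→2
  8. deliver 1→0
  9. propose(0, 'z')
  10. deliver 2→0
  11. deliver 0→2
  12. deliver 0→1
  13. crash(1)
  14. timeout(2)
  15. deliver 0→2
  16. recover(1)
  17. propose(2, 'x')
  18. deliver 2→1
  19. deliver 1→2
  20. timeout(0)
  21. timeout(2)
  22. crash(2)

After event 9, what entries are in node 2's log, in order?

[1] timeout(0) → N0(back v1 [-])
[2] deliver 0→2 → N2(back v1 [-])
[3] deliver 2→0 → ∅
[4] propose(0,'q') → ∅
[5] deliver 0→2 → ∅
[6] deliver 2→0 → ∅
[7] deliver 1→2 → ∅
[8] deliver 1→0 → ∅
[9] propose(0,'z') → ∅

empty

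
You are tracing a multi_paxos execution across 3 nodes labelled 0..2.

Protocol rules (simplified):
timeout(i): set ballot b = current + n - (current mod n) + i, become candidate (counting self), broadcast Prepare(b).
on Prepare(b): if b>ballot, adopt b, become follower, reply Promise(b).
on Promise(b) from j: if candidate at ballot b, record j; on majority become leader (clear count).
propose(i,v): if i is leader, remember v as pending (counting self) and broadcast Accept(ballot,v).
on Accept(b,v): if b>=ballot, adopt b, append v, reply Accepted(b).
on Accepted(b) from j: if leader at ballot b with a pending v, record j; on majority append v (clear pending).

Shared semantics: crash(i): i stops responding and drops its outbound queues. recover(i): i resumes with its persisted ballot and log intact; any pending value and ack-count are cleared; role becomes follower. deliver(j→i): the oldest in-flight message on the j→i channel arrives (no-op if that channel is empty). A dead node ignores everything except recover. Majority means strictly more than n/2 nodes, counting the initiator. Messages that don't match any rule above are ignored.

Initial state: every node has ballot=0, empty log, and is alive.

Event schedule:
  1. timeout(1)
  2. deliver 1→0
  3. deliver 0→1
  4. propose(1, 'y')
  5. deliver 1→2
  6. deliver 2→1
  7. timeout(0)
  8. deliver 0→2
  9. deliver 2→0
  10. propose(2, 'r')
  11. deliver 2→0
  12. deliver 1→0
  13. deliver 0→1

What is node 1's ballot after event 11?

1. timeout(1):  <1:cand b4 ->
2. deliver 1→0:  <0:foll b4 ->
3. deliver 0→1:  <1:lead b4 ->
4. propose(1,'y'):  nop
5. deliver 1→2:  <2:foll b4 ->
6. deliver 2→1:  nop
7. timeout(0):  <0:cand b6 ->
8. deliver 0→2:  <2:foll b6 ->
9. deliver 2→0:  <0:lead b6 ->
10. propose(2,'r'):  nop
11. deliver 2→0:  nop

4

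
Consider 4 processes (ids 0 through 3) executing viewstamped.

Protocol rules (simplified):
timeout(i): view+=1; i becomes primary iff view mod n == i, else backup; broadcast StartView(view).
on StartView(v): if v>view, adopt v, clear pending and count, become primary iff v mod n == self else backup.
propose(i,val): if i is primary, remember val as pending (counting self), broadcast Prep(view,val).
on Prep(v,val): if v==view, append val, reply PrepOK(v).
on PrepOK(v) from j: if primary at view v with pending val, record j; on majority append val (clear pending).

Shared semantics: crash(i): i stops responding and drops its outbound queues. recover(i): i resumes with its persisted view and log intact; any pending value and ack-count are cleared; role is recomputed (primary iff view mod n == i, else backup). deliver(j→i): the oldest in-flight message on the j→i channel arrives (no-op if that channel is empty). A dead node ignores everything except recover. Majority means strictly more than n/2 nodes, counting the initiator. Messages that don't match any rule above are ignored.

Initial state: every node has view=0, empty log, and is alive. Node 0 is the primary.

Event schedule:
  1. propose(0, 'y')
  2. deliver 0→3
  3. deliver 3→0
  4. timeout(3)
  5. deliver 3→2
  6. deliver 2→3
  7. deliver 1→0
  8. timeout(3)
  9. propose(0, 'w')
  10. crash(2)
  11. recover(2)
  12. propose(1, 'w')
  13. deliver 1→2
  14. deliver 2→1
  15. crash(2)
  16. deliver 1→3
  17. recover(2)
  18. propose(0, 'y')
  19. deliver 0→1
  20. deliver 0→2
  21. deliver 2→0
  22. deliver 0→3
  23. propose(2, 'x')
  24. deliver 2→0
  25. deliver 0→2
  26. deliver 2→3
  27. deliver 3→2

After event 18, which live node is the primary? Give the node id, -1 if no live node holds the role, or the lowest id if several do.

step 1 propose(0,'y'): —
step 2 deliver 0→3: 3={back,v=0,log=y}
step 3 deliver 3→0: —
step 4 timeout(3): 3={back,v=1,log=y}
step 5 deliver 3→2: 2={back,v=1,log=-}
step 6 deliver 2→3: —
step 7 deliver 1→0: —
step 8 timeout(3): 3={back,v=2,log=y}
step 9 propose(0,'w'): —
step 10 crash(2): 2={✗back,v=1,log=-}
step 11 recover(2): 2={back,v=1,log=-}
step 12 propose(1,'w'): —
step 13 deliver 1→2: —
step 14 deliver 2→1: —
step 15 crash(2): 2={✗back,v=1,log=-}
step 16 deliver 1→3: —
step 17 recover(2): 2={back,v=1,log=-}
step 18 propose(0,'y'): —

0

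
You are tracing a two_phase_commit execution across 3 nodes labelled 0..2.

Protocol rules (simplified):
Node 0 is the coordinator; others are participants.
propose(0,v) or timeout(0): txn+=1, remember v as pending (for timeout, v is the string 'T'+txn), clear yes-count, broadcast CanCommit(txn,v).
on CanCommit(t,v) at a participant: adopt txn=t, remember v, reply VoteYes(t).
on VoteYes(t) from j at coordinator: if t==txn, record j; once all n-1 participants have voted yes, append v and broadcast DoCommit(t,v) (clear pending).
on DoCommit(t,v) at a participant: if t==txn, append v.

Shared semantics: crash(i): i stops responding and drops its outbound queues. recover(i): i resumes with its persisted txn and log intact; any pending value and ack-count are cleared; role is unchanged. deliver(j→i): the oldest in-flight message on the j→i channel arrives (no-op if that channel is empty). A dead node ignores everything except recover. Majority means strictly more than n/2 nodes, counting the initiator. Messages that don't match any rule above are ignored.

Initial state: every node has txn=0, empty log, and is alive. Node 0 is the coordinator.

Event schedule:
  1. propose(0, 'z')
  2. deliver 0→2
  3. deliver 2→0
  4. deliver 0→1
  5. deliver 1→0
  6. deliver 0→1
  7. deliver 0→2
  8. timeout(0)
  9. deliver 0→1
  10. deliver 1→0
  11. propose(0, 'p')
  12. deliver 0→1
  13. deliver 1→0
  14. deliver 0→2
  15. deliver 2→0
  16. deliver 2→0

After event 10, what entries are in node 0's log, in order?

z

after 1 — propose(0,'z'): n0:coor/t1/[-]
after 2 — deliver 0→2: n2:part/t1/[-]
after 3 — deliver 2→0: ·
after 4 — deliver 0→1: n1:part/t1/[-]
after 5 — deliver 1→0: n0:coor/t1/[z]
after 6 — deliver 0→1: n1:part/t1/[z]
after 7 — deliver 0→2: n2:part/t1/[z]
after 8 — timeout(0): n0:coor/t2/[z]
after 9 — deliver 0→1: n1:part/t2/[z]
after 10 — deliver 1→0: ·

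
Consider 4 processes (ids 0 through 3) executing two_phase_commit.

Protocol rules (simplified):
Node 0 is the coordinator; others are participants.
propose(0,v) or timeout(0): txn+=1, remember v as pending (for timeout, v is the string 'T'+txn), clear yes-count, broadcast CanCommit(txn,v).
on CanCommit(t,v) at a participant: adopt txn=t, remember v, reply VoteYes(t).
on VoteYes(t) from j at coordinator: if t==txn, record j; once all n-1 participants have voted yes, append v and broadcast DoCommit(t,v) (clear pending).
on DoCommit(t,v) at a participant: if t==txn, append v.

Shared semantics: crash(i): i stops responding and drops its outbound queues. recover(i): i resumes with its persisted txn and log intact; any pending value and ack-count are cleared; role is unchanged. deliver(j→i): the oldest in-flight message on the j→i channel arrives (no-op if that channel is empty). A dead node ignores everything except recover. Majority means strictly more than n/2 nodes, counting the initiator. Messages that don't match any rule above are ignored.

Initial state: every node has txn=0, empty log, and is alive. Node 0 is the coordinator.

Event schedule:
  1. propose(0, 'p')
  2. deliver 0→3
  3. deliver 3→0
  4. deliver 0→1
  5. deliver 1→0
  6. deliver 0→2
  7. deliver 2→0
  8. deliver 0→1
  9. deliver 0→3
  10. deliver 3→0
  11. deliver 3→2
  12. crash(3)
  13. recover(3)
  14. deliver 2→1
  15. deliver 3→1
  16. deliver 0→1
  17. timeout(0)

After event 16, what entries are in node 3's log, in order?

p

e1 propose(0,'p'): 0[coor,t=1,-]
e2 deliver 0→3: 3[part,t=1,-]
e3 deliver 3→0: ·
e4 deliver 0→1: 1[part,t=1,-]
e5 deliver 1→0: ·
e6 deliver 0→2: 2[part,t=1,-]
e7 deliver 2→0: 0[coor,t=1,p]
e8 deliver 0→1: 1[part,t=1,p]
e9 deliver 0→3: 3[part,t=1,p]
e10 deliver 3→0: ·
e11 deliver 3→2: ·
e12 crash(3): 3[✗part,t=1,p]
e13 recover(3): 3[part,t=1,p]
e14 deliver 2→1: ·
e15 deliver 3→1: ·
e16 deliver 0→1: ·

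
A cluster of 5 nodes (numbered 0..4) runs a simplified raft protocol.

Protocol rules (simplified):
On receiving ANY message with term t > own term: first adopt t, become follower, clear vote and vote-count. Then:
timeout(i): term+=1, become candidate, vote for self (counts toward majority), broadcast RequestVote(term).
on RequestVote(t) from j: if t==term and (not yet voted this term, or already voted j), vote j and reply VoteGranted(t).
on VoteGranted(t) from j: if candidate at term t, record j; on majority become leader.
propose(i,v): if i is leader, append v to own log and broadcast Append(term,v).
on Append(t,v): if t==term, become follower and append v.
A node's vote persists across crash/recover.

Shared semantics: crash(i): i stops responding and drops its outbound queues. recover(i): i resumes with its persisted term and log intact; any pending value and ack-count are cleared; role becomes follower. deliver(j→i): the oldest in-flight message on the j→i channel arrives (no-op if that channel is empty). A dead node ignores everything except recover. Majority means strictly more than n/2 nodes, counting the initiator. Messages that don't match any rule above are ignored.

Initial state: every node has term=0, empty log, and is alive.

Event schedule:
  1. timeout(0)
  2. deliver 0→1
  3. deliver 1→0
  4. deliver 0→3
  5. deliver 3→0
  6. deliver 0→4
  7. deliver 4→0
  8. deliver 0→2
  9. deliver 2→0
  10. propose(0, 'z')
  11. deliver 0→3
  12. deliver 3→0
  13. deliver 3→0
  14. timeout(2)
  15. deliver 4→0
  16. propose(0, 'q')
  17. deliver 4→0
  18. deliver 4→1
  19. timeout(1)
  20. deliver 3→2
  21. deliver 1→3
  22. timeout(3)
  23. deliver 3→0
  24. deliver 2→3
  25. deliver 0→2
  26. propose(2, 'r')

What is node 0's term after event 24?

3

e1 timeout(0): 0[cand,t=1,-]
e2 deliver 0→1: 1[foll,t=1,-]
e3 deliver 1→0: ·
e4 deliver 0→3: 3[foll,t=1,-]
e5 deliver 3→0: 0[lead,t=1,-]
e6 deliver 0→4: 4[foll,t=1,-]
e7 deliver 4→0: ·
e8 deliver 0→2: 2[foll,t=1,-]
e9 deliver 2→0: ·
e10 propose(0,'z'): 0[lead,t=1,z]
e11 deliver 0→3: 3[foll,t=1,z]
e12 deliver 3→0: ·
e13 deliver 3→0: ·
e14 timeout(2): 2[cand,t=2,-]
e15 deliver 4→0: ·
e16 propose(0,'q'): 0[lead,t=1,z,q]
e17 deliver 4→0: ·
e18 deliver 4→1: ·
e19 timeout(1): 1[cand,t=2,-]
e20 deliver 3→2: ·
e21 deliver 1→3: 3[foll,t=2,z]
e22 timeout(3): 3[cand,t=3,z]
e23 deliver 3→0: 0[foll,t=3,z,q]
e24 deliver 2→3: ·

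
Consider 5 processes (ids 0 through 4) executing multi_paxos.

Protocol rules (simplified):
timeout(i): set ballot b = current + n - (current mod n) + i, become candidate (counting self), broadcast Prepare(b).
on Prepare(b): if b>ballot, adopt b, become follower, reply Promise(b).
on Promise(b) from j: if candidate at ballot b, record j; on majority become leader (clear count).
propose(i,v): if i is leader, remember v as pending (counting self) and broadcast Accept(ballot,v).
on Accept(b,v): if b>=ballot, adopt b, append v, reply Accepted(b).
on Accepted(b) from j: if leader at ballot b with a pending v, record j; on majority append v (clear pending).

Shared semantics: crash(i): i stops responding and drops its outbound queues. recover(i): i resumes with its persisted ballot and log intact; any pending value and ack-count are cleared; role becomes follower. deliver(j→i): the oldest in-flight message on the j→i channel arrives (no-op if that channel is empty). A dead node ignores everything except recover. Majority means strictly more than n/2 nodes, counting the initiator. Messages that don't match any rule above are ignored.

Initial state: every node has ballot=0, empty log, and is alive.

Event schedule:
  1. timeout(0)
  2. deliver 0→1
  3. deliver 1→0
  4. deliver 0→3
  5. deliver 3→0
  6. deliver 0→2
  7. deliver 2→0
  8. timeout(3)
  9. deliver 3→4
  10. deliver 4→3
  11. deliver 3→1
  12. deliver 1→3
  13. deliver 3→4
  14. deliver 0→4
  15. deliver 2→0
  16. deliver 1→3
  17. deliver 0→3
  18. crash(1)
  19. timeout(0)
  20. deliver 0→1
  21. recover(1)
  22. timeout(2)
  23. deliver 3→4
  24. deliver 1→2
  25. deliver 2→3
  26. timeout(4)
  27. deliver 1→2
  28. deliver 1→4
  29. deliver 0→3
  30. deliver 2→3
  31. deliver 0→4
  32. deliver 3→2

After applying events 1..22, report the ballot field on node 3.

e1 timeout(0): 0[cand,b=5,-]
e2 deliver 0→1: 1[foll,b=5,-]
e3 deliver 1→0: ·
e4 deliver 0→3: 3[foll,b=5,-]
e5 deliver 3→0: 0[lead,b=5,-]
e6 deliver 0→2: 2[foll,b=5,-]
e7 deliver 2→0: ·
e8 timeout(3): 3[cand,b=13,-]
e9 deliver 3→4: 4[foll,b=13,-]
e10 deliver 4→3: ·
e11 deliver 3→1: 1[foll,b=13,-]
e12 deliver 1→3: 3[lead,b=13,-]
e13 deliver 3→4: ·
e14 deliver 0→4: ·
e15 deliver 2→0: ·
e16 deliver 1→3: ·
e17 deliver 0→3: ·
e18 crash(1): 1[✗foll,b=13,-]
e19 timeout(0): 0[cand,b=10,-]
e20 deliver 0→1: ·
e21 recover(1): 1[foll,b=13,-]
e22 timeout(2): 2[cand,b=12,-]

13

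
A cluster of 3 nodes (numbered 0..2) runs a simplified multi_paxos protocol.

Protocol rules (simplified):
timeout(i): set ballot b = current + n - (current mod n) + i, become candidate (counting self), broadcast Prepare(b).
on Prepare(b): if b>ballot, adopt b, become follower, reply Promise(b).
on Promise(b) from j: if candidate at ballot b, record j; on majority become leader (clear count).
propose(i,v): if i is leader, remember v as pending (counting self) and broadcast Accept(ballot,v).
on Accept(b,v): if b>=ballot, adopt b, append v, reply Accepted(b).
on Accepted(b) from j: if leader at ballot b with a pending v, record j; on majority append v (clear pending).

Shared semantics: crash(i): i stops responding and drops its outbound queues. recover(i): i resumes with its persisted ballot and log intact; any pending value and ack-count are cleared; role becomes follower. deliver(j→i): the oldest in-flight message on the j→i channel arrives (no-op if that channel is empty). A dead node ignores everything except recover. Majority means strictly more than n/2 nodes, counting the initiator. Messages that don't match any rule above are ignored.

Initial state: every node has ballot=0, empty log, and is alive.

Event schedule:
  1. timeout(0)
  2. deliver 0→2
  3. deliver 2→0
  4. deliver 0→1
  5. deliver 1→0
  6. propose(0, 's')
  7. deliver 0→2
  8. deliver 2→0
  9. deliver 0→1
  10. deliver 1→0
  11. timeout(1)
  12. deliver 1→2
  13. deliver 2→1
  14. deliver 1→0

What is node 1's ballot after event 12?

[1] timeout(0) → N0(cand b3 [-])
[2] deliver 0→2 → N2(foll b3 [-])
[3] deliver 2→0 → N0(lead b3 [-])
[4] deliver 0→1 → N1(foll b3 [-])
[5] deliver 1→0 → ∅
[6] propose(0,'s') → ∅
[7] deliver 0→2 → N2(foll b3 [s])
[8] deliver 2→0 → N0(lead b3 [s])
[9] deliver 0→1 → N1(foll b3 [s])
[10] deliver 1→0 → ∅
[11] timeout(1) → N1(cand b7 [s])
[12] deliver 1→2 → N2(foll b7 [s])

7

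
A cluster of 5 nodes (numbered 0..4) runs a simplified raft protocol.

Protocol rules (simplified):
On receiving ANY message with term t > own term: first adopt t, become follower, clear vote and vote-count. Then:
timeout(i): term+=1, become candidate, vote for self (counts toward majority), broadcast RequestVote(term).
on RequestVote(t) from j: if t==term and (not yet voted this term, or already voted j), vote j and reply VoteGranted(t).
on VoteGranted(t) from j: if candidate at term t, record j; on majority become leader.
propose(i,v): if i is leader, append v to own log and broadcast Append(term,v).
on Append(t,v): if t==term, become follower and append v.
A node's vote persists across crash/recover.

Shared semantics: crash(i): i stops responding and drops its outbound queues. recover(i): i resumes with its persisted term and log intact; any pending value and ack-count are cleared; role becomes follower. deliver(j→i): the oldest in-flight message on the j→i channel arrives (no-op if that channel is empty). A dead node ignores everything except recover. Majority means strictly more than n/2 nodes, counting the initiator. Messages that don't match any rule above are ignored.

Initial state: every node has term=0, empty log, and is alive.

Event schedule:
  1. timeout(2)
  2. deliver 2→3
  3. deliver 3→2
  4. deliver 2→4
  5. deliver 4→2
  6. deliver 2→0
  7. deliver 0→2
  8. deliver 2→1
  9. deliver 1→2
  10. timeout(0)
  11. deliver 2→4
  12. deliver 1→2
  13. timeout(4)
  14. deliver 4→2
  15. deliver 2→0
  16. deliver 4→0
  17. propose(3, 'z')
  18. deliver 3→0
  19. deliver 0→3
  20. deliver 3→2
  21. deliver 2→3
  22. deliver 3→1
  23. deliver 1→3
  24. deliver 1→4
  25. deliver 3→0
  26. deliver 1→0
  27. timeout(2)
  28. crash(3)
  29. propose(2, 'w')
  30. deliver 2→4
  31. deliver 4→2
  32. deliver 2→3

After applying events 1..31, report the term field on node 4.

2

1. timeout(2):  <2:cand t1 ->
2. deliver 2→3:  <3:foll t1 ->
3. deliver 3→2:  nop
4. deliver 2→4:  <4:foll t1 ->
5. deliver 4→2:  <2:lead t1 ->
6. deliver 2→0:  <0:foll t1 ->
7. deliver 0→2:  nop
8. deliver 2→1:  <1:foll t1 ->
9. deliver 1→2:  nop
10. timeout(0):  <0:cand t2 ->
11. deliver 2→4:  nop
12. deliver 1→2:  nop
13. timeout(4):  <4:cand t2 ->
14. deliver 4→2:  <2:foll t2 ->
15. deliver 2→0:  nop
16. deliver 4→0:  nop
17. propose(3,'z'):  nop
18. deliver 3→0:  nop
19. deliver 0→3:  <3:foll t2 ->
20. deliver 3→2:  nop
21. deliver 2→3:  nop
22. deliver 3→1:  nop
23. deliver 1→3:  nop
24. deliver 1→4:  nop
25. deliver 3→0:  nop
26. deliver 1→0:  nop
27. timeout(2):  <2:cand t3 ->
28. crash(3):  <3:✗foll t2 ->
29. propose(2,'w'):  nop
30. deliver 2→4:  nop
31. deliver 4→2:  nop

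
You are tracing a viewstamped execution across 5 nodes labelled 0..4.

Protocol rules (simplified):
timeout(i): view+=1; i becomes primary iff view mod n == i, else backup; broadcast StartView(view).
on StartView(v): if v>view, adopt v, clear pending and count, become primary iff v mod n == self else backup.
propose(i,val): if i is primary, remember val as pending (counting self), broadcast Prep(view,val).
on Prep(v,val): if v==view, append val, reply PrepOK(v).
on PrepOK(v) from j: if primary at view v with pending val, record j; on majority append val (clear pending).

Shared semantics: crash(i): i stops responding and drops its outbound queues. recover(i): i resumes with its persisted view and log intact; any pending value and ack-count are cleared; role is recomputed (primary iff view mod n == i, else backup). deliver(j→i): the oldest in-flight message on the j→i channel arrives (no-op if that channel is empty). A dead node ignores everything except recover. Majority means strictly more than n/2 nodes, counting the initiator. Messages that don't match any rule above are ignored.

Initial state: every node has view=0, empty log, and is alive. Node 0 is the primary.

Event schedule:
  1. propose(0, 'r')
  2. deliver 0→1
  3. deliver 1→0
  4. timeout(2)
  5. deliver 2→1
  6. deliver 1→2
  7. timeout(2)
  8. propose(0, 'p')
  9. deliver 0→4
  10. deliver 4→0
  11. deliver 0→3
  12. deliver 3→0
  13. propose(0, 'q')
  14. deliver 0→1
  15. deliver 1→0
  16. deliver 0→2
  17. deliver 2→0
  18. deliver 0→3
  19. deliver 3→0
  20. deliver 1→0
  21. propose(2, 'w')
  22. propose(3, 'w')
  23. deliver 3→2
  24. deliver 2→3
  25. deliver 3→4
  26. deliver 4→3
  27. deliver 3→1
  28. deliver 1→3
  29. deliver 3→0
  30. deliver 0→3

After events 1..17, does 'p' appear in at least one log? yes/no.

1. propose(0,'r'):  nop
2. deliver 0→1:  <1:back v0 r>
3. deliver 1→0:  nop
4. timeout(2):  <2:back v1 ->
5. deliver 2→1:  <1:prim v1 r>
6. deliver 1→2:  nop
7. timeout(2):  <2:prim v2 ->
8. propose(0,'p'):  nop
9. deliver 0→4:  <4:back v0 r>
10. deliver 4→0:  nop
11. deliver 0→3:  <3:back v0 r>
12. deliver 3→0:  <0:prim v0 p>
13. propose(0,'q'):  nop
14. deliver 0→1:  nop
15. deliver 1→0:  nop
16. deliver 0→2:  nop
17. deliver 2→0:  <0:back v1 p>

yes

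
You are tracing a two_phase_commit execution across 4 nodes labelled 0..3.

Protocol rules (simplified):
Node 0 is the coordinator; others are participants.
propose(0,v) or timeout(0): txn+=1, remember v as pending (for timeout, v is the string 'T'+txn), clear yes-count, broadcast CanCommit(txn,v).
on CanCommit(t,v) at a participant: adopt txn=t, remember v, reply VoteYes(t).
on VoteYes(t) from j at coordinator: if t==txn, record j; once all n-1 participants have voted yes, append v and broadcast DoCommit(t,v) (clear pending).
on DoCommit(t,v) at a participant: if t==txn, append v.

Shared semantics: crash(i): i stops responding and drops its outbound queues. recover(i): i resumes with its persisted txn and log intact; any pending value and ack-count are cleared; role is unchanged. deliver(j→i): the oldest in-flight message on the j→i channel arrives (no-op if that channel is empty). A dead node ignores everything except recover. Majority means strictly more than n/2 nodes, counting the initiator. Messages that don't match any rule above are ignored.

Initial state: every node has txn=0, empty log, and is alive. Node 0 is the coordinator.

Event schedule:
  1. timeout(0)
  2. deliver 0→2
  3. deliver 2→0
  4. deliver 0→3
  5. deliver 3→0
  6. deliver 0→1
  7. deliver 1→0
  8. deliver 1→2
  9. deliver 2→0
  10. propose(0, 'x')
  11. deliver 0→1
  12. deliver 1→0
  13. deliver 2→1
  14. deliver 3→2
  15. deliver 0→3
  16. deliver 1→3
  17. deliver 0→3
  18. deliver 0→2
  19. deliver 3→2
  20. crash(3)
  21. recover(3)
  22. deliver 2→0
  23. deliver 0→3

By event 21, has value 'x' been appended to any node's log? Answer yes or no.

no

1. timeout(0):  <0:coor t1 ->
2. deliver 0→2:  <2:part t1 ->
3. deliver 2→0:  nop
4. deliver 0→3:  <3:part t1 ->
5. deliver 3→0:  nop
6. deliver 0→1:  <1:part t1 ->
7. deliver 1→0:  <0:coor t1 T1>
8. deliver 1→2:  nop
9. deliver 2→0:  nop
10. propose(0,'x'):  <0:coor t2 T1>
11. deliver 0→1:  <1:part t1 T1>
12. deliver 1→0:  nop
13. deliver 2→1:  nop
14. deliver 3→2:  nop
15. deliver 0→3:  <3:part t1 T1>
16. deliver 1→3:  nop
17. deliver 0→3:  <3:part t2 T1>
18. deliver 0→2:  <2:part t1 T1>
19. deliver 3→2:  nop
20. crash(3):  <3:✗part t2 T1>
21. recover(3):  <3:part t2 T1>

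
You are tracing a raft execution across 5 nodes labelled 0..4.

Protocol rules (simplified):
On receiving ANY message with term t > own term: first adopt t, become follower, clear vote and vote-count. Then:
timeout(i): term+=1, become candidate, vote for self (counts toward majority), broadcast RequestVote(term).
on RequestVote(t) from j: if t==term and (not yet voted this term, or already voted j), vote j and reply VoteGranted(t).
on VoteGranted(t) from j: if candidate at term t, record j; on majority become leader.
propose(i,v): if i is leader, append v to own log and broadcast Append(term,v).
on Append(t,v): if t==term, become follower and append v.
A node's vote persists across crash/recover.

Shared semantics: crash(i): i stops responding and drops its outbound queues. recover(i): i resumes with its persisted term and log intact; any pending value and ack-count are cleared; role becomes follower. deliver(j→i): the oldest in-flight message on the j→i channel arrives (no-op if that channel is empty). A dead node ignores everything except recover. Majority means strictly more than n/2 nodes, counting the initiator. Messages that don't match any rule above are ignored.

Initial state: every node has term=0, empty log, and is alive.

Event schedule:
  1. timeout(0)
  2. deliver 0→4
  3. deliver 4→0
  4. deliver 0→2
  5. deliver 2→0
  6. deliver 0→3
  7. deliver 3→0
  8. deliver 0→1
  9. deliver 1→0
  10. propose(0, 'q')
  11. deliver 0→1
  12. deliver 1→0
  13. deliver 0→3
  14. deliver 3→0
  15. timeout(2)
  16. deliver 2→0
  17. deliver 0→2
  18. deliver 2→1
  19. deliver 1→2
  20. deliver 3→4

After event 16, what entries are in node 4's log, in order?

1. timeout(0):  <0:cand t1 ->
2. deliver 0→4:  <4:foll t1 ->
3. deliver 4→0:  nop
4. deliver 0→2:  <2:foll t1 ->
5. deliver 2→0:  <0:lead t1 ->
6. deliver 0→3:  <3:foll t1 ->
7. deliver 3→0:  nop
8. deliver 0→1:  <1:foll t1 ->
9. deliver 1→0:  nop
10. propose(0,'q'):  <0:lead t1 q>
11. deliver 0→1:  <1:foll t1 q>
12. deliver 1→0:  nop
13. deliver 0→3:  <3:foll t1 q>
14. deliver 3→0:  nop
15. timeout(2):  <2:cand t2 ->
16. deliver 2→0:  <0:foll t2 q>

empty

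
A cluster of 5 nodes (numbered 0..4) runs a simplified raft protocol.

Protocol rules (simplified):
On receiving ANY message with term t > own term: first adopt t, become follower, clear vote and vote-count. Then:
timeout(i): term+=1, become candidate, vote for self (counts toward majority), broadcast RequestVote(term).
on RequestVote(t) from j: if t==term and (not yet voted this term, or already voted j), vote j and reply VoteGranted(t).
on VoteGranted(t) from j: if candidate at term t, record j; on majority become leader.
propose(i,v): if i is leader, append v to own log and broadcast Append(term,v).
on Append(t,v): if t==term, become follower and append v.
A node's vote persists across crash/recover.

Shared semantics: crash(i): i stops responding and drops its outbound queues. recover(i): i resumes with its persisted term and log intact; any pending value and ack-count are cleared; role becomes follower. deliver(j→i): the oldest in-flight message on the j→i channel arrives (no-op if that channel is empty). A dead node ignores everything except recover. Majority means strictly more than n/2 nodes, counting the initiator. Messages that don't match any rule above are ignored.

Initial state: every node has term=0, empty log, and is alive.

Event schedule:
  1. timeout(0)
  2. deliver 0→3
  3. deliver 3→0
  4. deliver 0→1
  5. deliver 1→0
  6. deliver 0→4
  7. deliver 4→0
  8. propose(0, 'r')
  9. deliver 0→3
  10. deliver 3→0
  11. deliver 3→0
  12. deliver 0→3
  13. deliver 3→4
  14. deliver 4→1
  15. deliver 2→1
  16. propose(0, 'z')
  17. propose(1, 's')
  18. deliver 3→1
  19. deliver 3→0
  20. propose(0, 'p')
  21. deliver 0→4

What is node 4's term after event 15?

1

1. timeout(0):  <0:cand t1 ->
2. deliver 0→3:  <3:foll t1 ->
3. deliver 3→0:  nop
4. deliver 0→1:  <1:foll t1 ->
5. deliver 1→0:  <0:lead t1 ->
6. deliver 0→4:  <4:foll t1 ->
7. deliver 4→0:  nop
8. propose(0,'r'):  <0:lead t1 r>
9. deliver 0→3:  <3:foll t1 r>
10. deliver 3→0:  nop
11. deliver 3→0:  nop
12. deliver 0→3:  nop
13. deliver 3→4:  nop
14. deliver 4→1:  nop
15. deliver 2→1:  nop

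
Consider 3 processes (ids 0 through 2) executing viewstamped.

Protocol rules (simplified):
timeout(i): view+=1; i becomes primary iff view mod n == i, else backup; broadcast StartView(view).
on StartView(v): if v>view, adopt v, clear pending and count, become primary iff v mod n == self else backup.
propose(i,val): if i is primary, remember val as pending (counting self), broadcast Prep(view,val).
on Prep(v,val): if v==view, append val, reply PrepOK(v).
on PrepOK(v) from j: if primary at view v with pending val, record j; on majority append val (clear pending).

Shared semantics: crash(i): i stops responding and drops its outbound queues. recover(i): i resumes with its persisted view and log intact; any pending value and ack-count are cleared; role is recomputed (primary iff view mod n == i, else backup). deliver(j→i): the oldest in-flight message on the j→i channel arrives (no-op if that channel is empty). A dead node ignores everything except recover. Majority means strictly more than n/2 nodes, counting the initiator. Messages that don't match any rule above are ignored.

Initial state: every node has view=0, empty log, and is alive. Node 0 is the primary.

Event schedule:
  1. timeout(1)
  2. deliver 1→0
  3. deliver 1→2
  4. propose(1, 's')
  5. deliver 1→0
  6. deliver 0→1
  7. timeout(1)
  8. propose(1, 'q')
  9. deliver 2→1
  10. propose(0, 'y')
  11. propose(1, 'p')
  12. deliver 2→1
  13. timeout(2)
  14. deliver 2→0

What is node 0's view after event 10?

1

e1 timeout(1): 1[prim,v=1,-]
e2 deliver 1→0: 0[back,v=1,-]
e3 deliver 1→2: 2[back,v=1,-]
e4 propose(1,'s'): ·
e5 deliver 1→0: 0[back,v=1,s]
e6 deliver 0→1: 1[prim,v=1,s]
e7 timeout(1): 1[back,v=2,s]
e8 propose(1,'q'): ·
e9 deliver 2→1: ·
e10 propose(0,'y'): ·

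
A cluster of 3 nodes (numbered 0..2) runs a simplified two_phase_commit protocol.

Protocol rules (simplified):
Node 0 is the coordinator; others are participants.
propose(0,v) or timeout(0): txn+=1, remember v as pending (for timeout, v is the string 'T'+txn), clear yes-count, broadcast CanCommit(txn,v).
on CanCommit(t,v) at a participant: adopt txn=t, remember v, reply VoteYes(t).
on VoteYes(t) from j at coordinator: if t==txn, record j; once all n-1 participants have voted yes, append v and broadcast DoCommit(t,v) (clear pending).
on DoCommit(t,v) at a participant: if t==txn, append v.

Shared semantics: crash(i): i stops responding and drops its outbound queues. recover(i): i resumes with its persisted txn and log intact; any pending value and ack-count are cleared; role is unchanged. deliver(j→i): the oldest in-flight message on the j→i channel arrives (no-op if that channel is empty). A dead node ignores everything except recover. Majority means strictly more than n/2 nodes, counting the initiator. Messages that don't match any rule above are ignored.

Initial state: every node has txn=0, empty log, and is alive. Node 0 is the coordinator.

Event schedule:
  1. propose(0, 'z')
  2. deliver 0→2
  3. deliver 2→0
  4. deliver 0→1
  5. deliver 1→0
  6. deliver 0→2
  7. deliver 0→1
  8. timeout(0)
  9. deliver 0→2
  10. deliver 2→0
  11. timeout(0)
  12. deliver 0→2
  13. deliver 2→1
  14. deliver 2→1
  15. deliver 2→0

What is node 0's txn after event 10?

step 1 propose(0,'z'): 0={coor,t=1,log=-}
step 2 deliver 0→2: 2={part,t=1,log=-}
step 3 deliver 2→0: —
step 4 deliver 0→1: 1={part,t=1,log=-}
step 5 deliver 1→0: 0={coor,t=1,log=z}
step 6 deliver 0→2: 2={part,t=1,log=z}
step 7 deliver 0→1: 1={part,t=1,log=z}
step 8 timeout(0): 0={coor,t=2,log=z}
step 9 deliver 0→2: 2={part,t=2,log=z}
step 10 deliver 2→0: —

2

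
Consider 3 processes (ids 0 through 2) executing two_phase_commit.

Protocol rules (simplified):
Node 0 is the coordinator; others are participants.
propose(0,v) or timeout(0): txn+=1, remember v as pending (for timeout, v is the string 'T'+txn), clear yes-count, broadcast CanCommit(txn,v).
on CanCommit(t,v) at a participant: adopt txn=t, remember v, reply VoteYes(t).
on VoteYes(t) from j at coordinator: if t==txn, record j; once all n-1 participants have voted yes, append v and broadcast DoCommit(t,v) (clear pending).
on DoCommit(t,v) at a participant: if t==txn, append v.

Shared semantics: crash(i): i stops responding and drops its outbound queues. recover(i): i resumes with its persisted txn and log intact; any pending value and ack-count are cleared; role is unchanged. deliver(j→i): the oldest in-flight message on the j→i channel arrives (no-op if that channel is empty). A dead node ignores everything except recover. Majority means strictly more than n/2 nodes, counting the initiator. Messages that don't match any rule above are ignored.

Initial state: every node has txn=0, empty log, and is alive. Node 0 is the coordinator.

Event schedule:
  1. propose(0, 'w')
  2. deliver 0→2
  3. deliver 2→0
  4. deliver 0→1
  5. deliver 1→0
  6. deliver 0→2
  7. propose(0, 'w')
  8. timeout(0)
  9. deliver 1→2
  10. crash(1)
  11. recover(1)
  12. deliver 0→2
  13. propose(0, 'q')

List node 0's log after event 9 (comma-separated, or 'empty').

w

e1 propose(0,'w'): 0[coor,t=1,-]
e2 deliver 0→2: 2[part,t=1,-]
e3 deliver 2→0: ·
e4 deliver 0→1: 1[part,t=1,-]
e5 deliver 1→0: 0[coor,t=1,w]
e6 deliver 0→2: 2[part,t=1,w]
e7 propose(0,'w'): 0[coor,t=2,w]
e8 timeout(0): 0[coor,t=3,w]
e9 deliver 1→2: ·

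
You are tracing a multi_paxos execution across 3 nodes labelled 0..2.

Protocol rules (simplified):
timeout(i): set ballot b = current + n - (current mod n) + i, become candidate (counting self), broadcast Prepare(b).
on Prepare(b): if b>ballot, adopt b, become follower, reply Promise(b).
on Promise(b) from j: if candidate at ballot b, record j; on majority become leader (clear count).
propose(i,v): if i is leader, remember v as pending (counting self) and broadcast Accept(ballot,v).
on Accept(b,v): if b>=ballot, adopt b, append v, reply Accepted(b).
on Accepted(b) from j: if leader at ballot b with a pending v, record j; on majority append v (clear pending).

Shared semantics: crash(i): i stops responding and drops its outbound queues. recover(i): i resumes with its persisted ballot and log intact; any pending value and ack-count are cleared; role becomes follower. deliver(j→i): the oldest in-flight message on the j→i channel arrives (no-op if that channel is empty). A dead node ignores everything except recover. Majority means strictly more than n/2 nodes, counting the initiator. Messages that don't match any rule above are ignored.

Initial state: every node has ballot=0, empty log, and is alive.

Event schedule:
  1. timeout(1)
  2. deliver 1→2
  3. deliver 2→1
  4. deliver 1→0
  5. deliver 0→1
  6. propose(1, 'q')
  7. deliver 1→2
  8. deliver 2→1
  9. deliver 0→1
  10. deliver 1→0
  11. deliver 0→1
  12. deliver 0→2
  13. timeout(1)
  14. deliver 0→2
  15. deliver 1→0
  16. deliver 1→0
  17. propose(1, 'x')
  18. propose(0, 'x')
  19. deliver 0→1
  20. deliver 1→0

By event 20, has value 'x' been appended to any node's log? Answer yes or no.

no

1. timeout(1):  <1:cand b4 ->
2. deliver 1→2:  <2:foll b4 ->
3. deliver 2→1:  <1:lead b4 ->
4. deliver 1→0:  <0:foll b4 ->
5. deliver 0→1:  nop
6. propose(1,'q'):  nop
7. deliver 1→2:  <2:foll b4 q>
8. deliver 2→1:  <1:lead b4 q>
9. deliver 0→1:  nop
10. deliver 1→0:  <0:foll b4 q>
11. deliver 0→1:  nop
12. deliver 0→2:  nop
13. timeout(1):  <1:cand b7 q>
14. deliver 0→2:  nop
15. deliver 1→0:  <0:foll b7 q>
16. deliver 1→0:  nop
17. propose(1,'x'):  nop
18. propose(0,'x'):  nop
19. deliver 0→1:  <1:lead b7 q>
20. deliver 1→0:  nop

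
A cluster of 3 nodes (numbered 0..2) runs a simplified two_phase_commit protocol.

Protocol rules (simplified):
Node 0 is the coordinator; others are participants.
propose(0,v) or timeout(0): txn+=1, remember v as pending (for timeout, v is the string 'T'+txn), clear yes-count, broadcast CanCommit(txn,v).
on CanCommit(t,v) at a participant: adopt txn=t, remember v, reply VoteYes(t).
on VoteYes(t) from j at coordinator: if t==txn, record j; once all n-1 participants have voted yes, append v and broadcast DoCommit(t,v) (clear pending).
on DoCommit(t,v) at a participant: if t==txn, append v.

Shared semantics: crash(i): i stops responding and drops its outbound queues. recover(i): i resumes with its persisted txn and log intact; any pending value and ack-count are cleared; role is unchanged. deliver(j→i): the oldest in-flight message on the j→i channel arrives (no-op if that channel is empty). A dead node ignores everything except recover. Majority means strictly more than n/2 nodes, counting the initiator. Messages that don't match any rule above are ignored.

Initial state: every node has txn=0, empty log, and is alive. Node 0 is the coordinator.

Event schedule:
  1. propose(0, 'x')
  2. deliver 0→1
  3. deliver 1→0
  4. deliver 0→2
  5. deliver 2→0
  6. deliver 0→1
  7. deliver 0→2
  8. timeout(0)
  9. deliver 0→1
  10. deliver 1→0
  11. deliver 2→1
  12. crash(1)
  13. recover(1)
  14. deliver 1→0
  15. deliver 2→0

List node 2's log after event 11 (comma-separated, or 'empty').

after 1 — propose(0,'x'): n0:coor/t1/[-]
after 2 — deliver 0→1: n1:part/t1/[-]
after 3 — deliver 1→0: ·
after 4 — deliver 0→2: n2:part/t1/[-]
after 5 — deliver 2→0: n0:coor/t1/[x]
after 6 — deliver 0→1: n1:part/t1/[x]
after 7 — deliver 0→2: n2:part/t1/[x]
after 8 — timeout(0): n0:coor/t2/[x]
after 9 — deliver 0→1: n1:part/t2/[x]
after 10 — deliver 1→0: ·
after 11 — deliver 2→1: ·

x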